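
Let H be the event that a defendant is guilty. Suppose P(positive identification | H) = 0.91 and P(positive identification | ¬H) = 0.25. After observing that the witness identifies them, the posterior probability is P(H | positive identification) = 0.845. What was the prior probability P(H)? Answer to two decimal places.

P(H) = 0.60

In odds form, posterior odds = prior odds × likelihood ratio, so prior odds = posterior odds ÷ LR.
Posterior odds = 0.845/(1−0.845) = 5.4516. LR = 0.91/0.25 = 3.6400.
Prior odds = 5.4516/3.6400 = 1.4977, so P(H) = 1.4977/(1+1.4977) ≈ 0.60.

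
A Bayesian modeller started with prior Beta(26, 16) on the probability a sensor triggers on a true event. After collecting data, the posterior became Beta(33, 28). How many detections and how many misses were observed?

7 detections and 12 misses

Under Beta–binomial conjugacy the posterior parameters are (α+s, β+f).
Match parameters: s=33−26=7, f=28−16=12.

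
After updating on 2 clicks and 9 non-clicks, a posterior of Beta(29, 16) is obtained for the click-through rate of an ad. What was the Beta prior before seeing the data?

Beta(27, 7)

Beta is conjugate to the binomial likelihood: posterior = Beta(α+s, β+f).
Subtract the data counts: 29−2=27, 16−9=7.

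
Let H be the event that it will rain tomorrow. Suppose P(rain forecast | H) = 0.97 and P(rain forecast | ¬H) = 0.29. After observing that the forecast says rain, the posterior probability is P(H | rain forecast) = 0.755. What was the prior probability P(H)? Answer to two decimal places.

P(H) = 0.48

Bayes' rule in odds form gives O(H|E) = O(H)·[P(E|H)/P(E|¬H)], hence O(H) = O(H|E)/LR.
Posterior odds = 0.755/(1−0.755) = 3.0816. LR = 0.97/0.29 = 3.3448.
Prior odds = 3.0816/3.3448 = 0.9213, so P(H) = 0.9213/(1+0.9213) ≈ 0.48.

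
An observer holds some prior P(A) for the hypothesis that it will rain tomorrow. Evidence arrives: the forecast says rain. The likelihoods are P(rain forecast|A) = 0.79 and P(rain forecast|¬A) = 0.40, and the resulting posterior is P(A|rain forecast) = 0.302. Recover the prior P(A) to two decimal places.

Bayes' rule in odds form gives O(A|E) = O(A)·[P(E|A)/P(E|¬A)], hence O(A) = O(A|E)/LR.
Posterior odds = 0.302/(1−0.302) = 0.4327. LR = 0.79/0.40 = 1.9750.
Prior odds = 0.4327/1.9750 = 0.2191, so P(A) = 0.2191/(1+0.2191) ≈ 0.18.

P(A) = 0.18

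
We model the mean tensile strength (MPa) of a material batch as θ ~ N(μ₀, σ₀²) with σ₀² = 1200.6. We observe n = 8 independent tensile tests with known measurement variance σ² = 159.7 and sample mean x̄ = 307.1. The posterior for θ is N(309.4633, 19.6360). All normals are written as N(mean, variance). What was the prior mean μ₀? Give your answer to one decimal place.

μ₀ = 451.6

The posterior mean is a precision-weighted average: μ_n = (τ₀μ₀ + τ_data·x̄)/(τ₀+τ_data), with τ₀=1/σ₀² and τ_data=n/σ².
Here τ₀ = 1/1200.6 = 0.000833 and τ_data = 8/159.7 = 0.050094, so τ_n = 0.050927.
Rearranging for μ₀: μ₀ = (μ_n·τ_n − τ_data·x̄)/τ₀ = (309.4633·0.050927 − 0.050094·307.1) / 0.000833 = 0.376170/0.000833 ≈ 451.6.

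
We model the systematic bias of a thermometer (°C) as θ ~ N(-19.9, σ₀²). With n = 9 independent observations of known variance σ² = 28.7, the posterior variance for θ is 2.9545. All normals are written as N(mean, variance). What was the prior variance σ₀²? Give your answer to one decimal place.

Posterior precision equals prior precision plus data precision: 1/σ_n² = 1/σ₀² + n/σ².
So 1/σ₀² = 1/2.9545 − 9/28.7 = 0.338467 − 0.313589 = 0.024878.
Hence σ₀² = 1/0.024878 ≈ 40.2.

σ₀² = 40.2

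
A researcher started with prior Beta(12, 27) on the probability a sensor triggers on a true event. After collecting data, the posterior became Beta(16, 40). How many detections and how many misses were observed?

Under Beta–binomial conjugacy the posterior parameters are (α+s, β+f).
So s = 16 − 12 = 4 and f = 40 − 27 = 13.

4 detections and 13 misses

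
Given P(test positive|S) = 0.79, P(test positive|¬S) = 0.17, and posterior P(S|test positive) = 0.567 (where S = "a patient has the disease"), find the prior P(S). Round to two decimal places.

Bayes' rule in odds form gives O(S|E) = O(S)·[P(E|S)/P(E|¬S)], hence O(S) = O(S|E)/LR.
Posterior odds = 0.567/(1−0.567) = 1.3095. LR = 0.79/0.17 = 4.6471.
Prior odds = 1.3095/4.6471 = 0.2818, so P(S) = 0.2818/(1+0.2818) ≈ 0.22.

P(S) = 0.22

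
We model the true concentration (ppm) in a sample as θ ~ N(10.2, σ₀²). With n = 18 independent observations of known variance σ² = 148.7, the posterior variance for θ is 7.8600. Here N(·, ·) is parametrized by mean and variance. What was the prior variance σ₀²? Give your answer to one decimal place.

σ₀² = 161.9

For the Normal–Normal model with known σ², precisions add: τ_n = τ₀ + n/σ².
So 1/σ₀² = 1/7.8600 − 18/148.7 = 0.127226 − 0.121049 = 0.006177.
Hence σ₀² = 1/0.006177 ≈ 161.9.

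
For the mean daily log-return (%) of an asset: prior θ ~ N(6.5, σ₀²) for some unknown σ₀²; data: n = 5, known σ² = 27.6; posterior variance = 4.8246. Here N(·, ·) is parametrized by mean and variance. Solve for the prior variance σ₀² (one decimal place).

σ₀² = 38.3

Posterior precision equals prior precision plus data precision: 1/σ_n² = 1/σ₀² + n/σ².
So 1/σ₀² = 1/4.8246 − 5/27.6 = 0.207271 − 0.181159 = 0.026112.
Hence σ₀² = 1/0.026112 ≈ 38.3.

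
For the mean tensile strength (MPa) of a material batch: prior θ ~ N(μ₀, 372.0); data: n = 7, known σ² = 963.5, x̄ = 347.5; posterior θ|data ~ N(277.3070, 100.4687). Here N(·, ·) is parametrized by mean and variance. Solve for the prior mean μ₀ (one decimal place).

μ₀ = 87.6

The posterior mean is a precision-weighted average: μ_n = (τ₀μ₀ + τ_data·x̄)/(τ₀+τ_data), with τ₀=1/σ₀² and τ_data=n/σ².
Here τ₀ = 1/372.0 = 0.002688 and τ_data = 7/963.5 = 0.007265, so τ_n = 0.009953.
Rearranging for μ₀: μ₀ = (μ_n·τ_n − τ_data·x̄)/τ₀ = (277.3070·0.009953 − 0.007265·347.5) / 0.002688 = 0.235449/0.002688 ≈ 87.6.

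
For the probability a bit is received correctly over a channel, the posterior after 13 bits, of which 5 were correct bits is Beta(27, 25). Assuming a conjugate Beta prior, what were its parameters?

Under Beta–binomial conjugacy the posterior parameters are (α+s, β+f).
Subtract the data counts: 27−5=22, 25−8=17.

Beta(22, 17)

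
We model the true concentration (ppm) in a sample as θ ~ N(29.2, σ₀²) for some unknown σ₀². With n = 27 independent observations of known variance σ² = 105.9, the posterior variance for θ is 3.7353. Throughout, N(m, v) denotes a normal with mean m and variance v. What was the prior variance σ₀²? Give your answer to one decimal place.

σ₀² = 78.4

For the Normal–Normal model with known σ², precisions add: τ_n = τ₀ + n/σ².
So 1/σ₀² = 1/3.7353 − 27/105.9 = 0.267716 − 0.254958 = 0.012758.
Hence σ₀² = 1/0.012758 ≈ 78.4.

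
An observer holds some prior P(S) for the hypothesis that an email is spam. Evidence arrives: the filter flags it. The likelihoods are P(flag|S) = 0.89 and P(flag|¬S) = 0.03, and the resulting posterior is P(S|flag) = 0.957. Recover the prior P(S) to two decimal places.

In odds form, posterior odds = prior odds × likelihood ratio, so prior odds = posterior odds ÷ LR.
Posterior odds = 0.957/(1−0.957) = 22.2558. LR = 0.89/0.03 = 29.6667.
Prior odds = 22.2558/29.6667 = 0.7502, so P(S) = 0.7502/(1+0.7502) ≈ 0.43.

P(S) = 0.43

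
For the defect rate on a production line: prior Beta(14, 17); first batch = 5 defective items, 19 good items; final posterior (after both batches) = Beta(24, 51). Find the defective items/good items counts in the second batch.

5 defective items and 15 good items

Because Beta–binomial updating is additive in the counts, the combined data contributed (α_post−α_prior, β_post−β_prior) successes and failures.
Total across both batches: 24−14=10 defective items, 51−17=34 good items.
Subtract the first batch: 10−5=5 defective items and 34−19=15 good items.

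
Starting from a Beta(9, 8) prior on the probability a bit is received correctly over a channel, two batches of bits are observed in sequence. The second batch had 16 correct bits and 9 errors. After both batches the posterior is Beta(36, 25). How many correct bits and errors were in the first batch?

Sequential conjugate updates are equivalent to a single update on the pooled data, so total successes = posterior α − prior α and total failures = posterior β − prior β.
Total across both batches: 36−9=27 correct bits, 25−8=17 errors.
Subtract the second batch: 27−16=11 correct bits and 17−9=8 errors.

11 correct bits and 8 errors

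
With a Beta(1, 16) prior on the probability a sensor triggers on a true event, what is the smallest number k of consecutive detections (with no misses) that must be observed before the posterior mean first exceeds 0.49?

k = 15

After k detections and 0 misses the posterior is Beta(1+k, 16), with mean (1+k)/(1+16+k).
Set (1+k)/(17+k) > 0.49 and solve: k > (0.49·17 − 1)/(1 − 0.49) = 14.373.
The smallest integer exceeding 14.373 is 15, and checking k=15: (16)/(32) = 0.5000 > 0.49.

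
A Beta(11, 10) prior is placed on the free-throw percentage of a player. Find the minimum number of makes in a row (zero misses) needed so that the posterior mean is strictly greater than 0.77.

After k makes and 0 misses the posterior is Beta(11+k, 10), with mean (11+k)/(11+10+k).
Set (11+k)/(21+k) > 0.77 and solve: k > (0.77·21 − 11)/(1 − 0.77) = 22.478.
The smallest integer exceeding 22.478 is 23.

k = 23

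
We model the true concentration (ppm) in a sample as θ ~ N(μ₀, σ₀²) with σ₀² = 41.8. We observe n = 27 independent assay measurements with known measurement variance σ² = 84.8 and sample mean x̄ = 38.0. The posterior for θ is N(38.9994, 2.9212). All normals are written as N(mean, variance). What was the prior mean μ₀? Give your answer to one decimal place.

μ₀ = 52.3

With known observation variance, the Normal–Normal posterior has precision τ_n = τ₀ + n/σ² and mean μ_n = (τ₀μ₀ + (n/σ²)x̄)/τ_n.
Here τ₀ = 1/41.8 = 0.023923 and τ_data = 27/84.8 = 0.318396, so τ_n = 0.342319.
Rearranging for μ₀: μ₀ = (μ_n·τ_n − τ_data·x̄)/τ₀ = (38.9994·0.342319 − 0.318396·38.0) / 0.023923 = 1.251188/0.023923 ≈ 52.3.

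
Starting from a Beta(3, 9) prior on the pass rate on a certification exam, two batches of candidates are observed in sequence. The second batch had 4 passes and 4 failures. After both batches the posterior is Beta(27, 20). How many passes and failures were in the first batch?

Because Beta–binomial updating is additive in the counts, the combined data contributed (α_post−α_prior, β_post−β_prior) successes and failures.
Total across both batches: 27−3=24 passes, 20−9=11 failures.
Subtract the second batch: 24−4=20 passes and 11−4=7 failures.

20 passes and 7 failures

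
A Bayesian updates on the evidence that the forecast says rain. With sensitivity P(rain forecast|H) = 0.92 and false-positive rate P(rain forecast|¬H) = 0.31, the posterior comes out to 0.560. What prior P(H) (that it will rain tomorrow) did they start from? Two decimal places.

Bayes' rule in odds form gives O(H|E) = O(H)·[P(E|H)/P(E|¬H)], hence O(H) = O(H|E)/LR.
Posterior odds = 0.560/(1−0.560) = 1.2727. LR = 0.92/0.31 = 2.9677.
Prior odds = 1.2727/2.9677 = 0.4289, so P(H) = 0.4289/(1+0.4289) ≈ 0.30.

P(H) = 0.30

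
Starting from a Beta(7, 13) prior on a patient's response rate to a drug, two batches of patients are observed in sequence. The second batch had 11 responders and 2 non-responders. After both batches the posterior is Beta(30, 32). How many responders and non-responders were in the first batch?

12 responders and 17 non-responders

Because Beta–binomial updating is additive in the counts, the combined data contributed (α_post−α_prior, β_post−β_prior) successes and failures.
Total across both batches: 30−7=23 responders, 32−13=19 non-responders.
Subtract the second batch: 23−11=12 responders and 19−2=17 non-responders.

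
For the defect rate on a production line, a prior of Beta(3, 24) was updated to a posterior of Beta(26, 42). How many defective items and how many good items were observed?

23 defective items and 18 good items

Beta is conjugate to the binomial likelihood: posterior = Beta(a+s, b+f).
So s = 26 − 3 = 23 and f = 42 − 24 = 18.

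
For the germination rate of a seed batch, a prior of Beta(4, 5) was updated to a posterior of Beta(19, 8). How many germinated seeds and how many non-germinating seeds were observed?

A Beta(a, b) prior with s successes and f failures in binomial data gives a Beta(a+s, b+f) posterior.
Match parameters: s=19−4=15, f=8−5=3.

15 germinated seeds and 3 non-germinating seeds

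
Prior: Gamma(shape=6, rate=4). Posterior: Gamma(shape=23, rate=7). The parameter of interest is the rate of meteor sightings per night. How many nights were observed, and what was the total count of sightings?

A Gamma(α, β) prior (rate parametrization) on a Poisson rate with n observations summing to S gives posterior Gamma(α+S, β+n).
Matching: Σxᵢ = 23 − 6 = 17 and n = 7 − 4 = 3.

n = 3 nights with total 17 sightings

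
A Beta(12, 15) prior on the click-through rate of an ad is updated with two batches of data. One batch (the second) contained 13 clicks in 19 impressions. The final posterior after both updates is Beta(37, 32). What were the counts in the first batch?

12 clicks and 11 non-clicks

Because Beta–binomial updating is additive in the counts, the combined data contributed (α_post−α_prior, β_post−β_prior) successes and failures.
Total across both batches: 37−12=25 clicks, 32−15=17 non-clicks.
Subtract the second batch: 25−13=12 clicks and 17−6=11 non-clicks.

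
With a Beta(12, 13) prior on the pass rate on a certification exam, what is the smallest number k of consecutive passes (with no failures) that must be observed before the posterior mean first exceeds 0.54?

After k passes and 0 failures the posterior is Beta(12+k, 13), with mean (12+k)/(12+13+k).
Set (12+k)/(25+k) > 0.54 and solve: k > (0.54·25 − 12)/(1 − 0.54) = 3.261.
The smallest integer exceeding 3.261 is 4.

k = 4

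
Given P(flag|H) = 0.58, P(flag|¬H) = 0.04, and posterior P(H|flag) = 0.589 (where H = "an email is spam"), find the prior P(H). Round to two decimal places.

P(H) = 0.09

In odds form, posterior odds = prior odds × likelihood ratio, so prior odds = posterior odds ÷ LR.
Posterior odds = 0.589/(1−0.589) = 1.4331. LR = 0.58/0.04 = 14.5000.
Prior odds = 1.4331/14.5000 = 0.0988, so P(H) = 0.0988/(1+0.0988) ≈ 0.09.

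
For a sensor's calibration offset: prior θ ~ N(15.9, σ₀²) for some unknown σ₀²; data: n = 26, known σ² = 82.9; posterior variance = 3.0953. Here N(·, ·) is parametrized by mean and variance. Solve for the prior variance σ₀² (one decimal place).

For the Normal–Normal model with known σ², precisions add: τ_n = τ₀ + n/σ².
So 1/σ₀² = 1/3.0953 − 26/82.9 = 0.323070 − 0.313631 = 0.009439.
Hence σ₀² = 1/0.009439 ≈ 105.9.

σ₀² = 105.9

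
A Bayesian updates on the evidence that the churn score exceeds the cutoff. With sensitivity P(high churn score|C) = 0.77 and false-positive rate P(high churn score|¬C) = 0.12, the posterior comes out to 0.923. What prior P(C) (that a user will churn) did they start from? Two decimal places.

P(C) = 0.65

Bayes' rule in odds form gives O(C|E) = O(C)·[P(E|C)/P(E|¬C)], hence O(C) = O(C|E)/LR.
Posterior odds = 0.923/(1−0.923) = 11.9870. LR = 0.77/0.12 = 6.4167.
Prior odds = 11.9870/6.4167 = 1.8681, so P(C) = 1.8681/(1+1.8681) ≈ 0.65.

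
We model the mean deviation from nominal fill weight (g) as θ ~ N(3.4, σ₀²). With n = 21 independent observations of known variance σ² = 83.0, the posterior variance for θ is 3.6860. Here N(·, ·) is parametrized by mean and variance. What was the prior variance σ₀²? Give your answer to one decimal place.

σ₀² = 54.7

For the Normal–Normal model with known σ², precisions add: τ_n = τ₀ + n/σ².
So 1/σ₀² = 1/3.6860 − 21/83.0 = 0.271297 − 0.253012 = 0.018285.
Hence σ₀² = 1/0.018285 ≈ 54.7.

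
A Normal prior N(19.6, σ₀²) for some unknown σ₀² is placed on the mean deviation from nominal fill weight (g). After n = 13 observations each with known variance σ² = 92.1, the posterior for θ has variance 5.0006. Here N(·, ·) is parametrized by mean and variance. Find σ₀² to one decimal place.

Posterior precision equals prior precision plus data precision: 1/σ_n² = 1/σ₀² + n/σ².
So 1/σ₀² = 1/5.0006 − 13/92.1 = 0.199976 − 0.141151 = 0.058825.
Hence σ₀² = 1/0.058825 ≈ 17.0.

σ₀² = 17.0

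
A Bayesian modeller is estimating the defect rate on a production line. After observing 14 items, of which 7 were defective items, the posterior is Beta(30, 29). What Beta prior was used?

Under Beta–binomial conjugacy the posterior parameters are (α+s, β+f).
Subtract the data counts: 30−7=23, 29−7=22.

Beta(23, 22)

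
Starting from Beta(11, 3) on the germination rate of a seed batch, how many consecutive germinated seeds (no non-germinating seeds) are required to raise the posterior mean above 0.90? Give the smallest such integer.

After k germinated seeds and 0 non-germinating seeds the posterior is Beta(11+k, 3), with mean (11+k)/(11+3+k).
Set (11+k)/(14+k) > 0.90 and solve: k > (0.90·14 − 11)/(1 − 0.90) = 16.000.
The smallest integer exceeding 16.000 is 17, and checking k=17: (28)/(31) = 0.9032 > 0.90.

k = 17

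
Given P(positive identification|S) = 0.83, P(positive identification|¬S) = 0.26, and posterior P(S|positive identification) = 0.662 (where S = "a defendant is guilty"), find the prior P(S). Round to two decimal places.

In odds form, posterior odds = prior odds × likelihood ratio, so prior odds = posterior odds ÷ LR.
Posterior odds = 0.662/(1−0.662) = 1.9586. LR = 0.83/0.26 = 3.1923.
Prior odds = 1.9586/3.1923 = 0.6135, so P(S) = 0.6135/(1+0.6135) ≈ 0.38.

P(S) = 0.38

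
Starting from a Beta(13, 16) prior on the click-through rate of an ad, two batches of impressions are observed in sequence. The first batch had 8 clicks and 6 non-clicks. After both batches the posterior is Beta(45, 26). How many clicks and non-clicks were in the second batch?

24 clicks and 4 non-clicks

Because Beta–binomial updating is additive in the counts, the combined data contributed (α_post−α_prior, β_post−β_prior) successes and failures.
Total across both batches: 45−13=32 clicks, 26−16=10 non-clicks.
Subtract the first batch: 32−8=24 clicks and 10−6=4 non-clicks.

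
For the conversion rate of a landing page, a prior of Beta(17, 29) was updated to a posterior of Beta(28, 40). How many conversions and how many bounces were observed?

11 conversions and 11 bounces

Under Beta–binomial conjugacy the posterior parameters are (a+s, b+f).
Match parameters: s=28−17=11, f=40−29=11.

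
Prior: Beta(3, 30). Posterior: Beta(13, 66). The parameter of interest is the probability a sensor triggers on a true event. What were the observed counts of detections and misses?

10 detections and 36 misses

A Beta(a, b) prior with s successes and f failures in binomial data gives a Beta(a+s, b+f) posterior.
Match parameters: s=13−3=10, f=66−30=36.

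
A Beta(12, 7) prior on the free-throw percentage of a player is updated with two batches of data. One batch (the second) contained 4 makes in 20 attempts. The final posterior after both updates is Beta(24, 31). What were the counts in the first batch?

Because Beta–binomial updating is additive in the counts, the combined data contributed (α_post−α_prior, β_post−β_prior) successes and failures.
Total across both batches: 24−12=12 makes, 31−7=24 misses.
Subtract the second batch: 12−4=8 makes and 24−16=8 misses.

8 makes and 8 misses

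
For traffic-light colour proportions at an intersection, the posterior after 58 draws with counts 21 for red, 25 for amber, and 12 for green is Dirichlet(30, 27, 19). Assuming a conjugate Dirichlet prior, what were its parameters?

Dirichlet(9, 2, 7)

For a Dirichlet(α) prior with multinomial counts c, the posterior is Dirichlet(α + c) componentwise.
Subtract each count from the matching posterior parameter: 30−21=9, 27−25=2, 19−12=7.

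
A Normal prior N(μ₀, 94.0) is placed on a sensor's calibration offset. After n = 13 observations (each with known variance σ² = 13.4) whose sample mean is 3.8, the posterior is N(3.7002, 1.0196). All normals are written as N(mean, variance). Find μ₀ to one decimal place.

With known observation variance, the Normal–Normal posterior has precision τ_n = τ₀ + n/σ² and mean μ_n = (τ₀μ₀ + (n/σ²)x̄)/τ_n.
Here τ₀ = 1/94.0 = 0.010638 and τ_data = 13/13.4 = 0.970149, so τ_n = 0.980787.
Rearranging for μ₀: μ₀ = (μ_n·τ_n − τ_data·x̄)/τ₀ = (3.7002·0.980787 − 0.970149·3.8) / 0.010638 = -0.057458/0.010638 ≈ -5.4.

μ₀ = -5.4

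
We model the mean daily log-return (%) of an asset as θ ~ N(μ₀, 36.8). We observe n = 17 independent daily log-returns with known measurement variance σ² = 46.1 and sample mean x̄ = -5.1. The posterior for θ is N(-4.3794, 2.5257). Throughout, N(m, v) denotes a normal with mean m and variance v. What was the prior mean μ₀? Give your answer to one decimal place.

With known observation variance, the Normal–Normal posterior has precision τ_n = τ₀ + n/σ² and mean μ_n = (τ₀μ₀ + (n/σ²)x̄)/τ_n.
Here τ₀ = 1/36.8 = 0.027174 and τ_data = 17/46.1 = 0.368764, so τ_n = 0.395938.
Rearranging for μ₀: μ₀ = (μ_n·τ_n − τ_data·x̄)/τ₀ = (-4.3794·0.395938 − 0.368764·-5.1) / 0.027174 = 0.146726/0.027174 ≈ 5.4.

μ₀ = 5.4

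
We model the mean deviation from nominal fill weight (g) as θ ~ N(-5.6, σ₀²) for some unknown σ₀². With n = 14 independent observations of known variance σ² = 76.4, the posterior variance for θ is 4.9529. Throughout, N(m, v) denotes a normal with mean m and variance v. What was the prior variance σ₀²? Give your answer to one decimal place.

Posterior precision equals prior precision plus data precision: 1/σ_n² = 1/σ₀² + n/σ².
So 1/σ₀² = 1/4.9529 − 14/76.4 = 0.201902 − 0.183246 = 0.018656.
Hence σ₀² = 1/0.018656 ≈ 53.6.

σ₀² = 53.6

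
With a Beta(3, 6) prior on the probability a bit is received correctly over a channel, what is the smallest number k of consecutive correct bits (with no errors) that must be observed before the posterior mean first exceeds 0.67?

After k correct bits and 0 errors the posterior is Beta(3+k, 6), with mean (3+k)/(3+6+k).
Set (3+k)/(9+k) > 0.67 and solve: k > (0.67·9 − 3)/(1 − 0.67) = 9.182.
The smallest integer exceeding 9.182 is 10.

k = 10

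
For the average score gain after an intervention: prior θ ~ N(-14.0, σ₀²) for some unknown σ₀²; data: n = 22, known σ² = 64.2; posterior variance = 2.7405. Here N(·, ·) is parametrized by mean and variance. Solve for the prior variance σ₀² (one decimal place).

Posterior precision equals prior precision plus data precision: 1/σ_n² = 1/σ₀² + n/σ².
So 1/σ₀² = 1/2.7405 − 22/64.2 = 0.364897 − 0.342679 = 0.022218.
Hence σ₀² = 1/0.022218 ≈ 45.0.

σ₀² = 45.0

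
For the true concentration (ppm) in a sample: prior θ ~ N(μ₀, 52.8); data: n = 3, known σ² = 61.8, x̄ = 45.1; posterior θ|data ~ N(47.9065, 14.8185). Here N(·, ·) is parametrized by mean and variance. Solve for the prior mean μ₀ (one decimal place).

With known observation variance, the Normal–Normal posterior has precision τ_n = τ₀ + n/σ² and mean μ_n = (τ₀μ₀ + (n/σ²)x̄)/τ_n.
Here τ₀ = 1/52.8 = 0.018939 and τ_data = 3/61.8 = 0.048544, so τ_n = 0.067483.
Rearranging for μ₀: μ₀ = (μ_n·τ_n − τ_data·x̄)/τ₀ = (47.9065·0.067483 − 0.048544·45.1) / 0.018939 = 1.043540/0.018939 ≈ 55.1.

μ₀ = 55.1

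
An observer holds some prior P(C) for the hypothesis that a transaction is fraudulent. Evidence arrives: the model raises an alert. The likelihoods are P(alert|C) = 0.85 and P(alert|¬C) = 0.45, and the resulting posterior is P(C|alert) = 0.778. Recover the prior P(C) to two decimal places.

P(C) = 0.65

In odds form, posterior odds = prior odds × likelihood ratio, so prior odds = posterior odds ÷ LR.
Posterior odds = 0.778/(1−0.778) = 3.5045. LR = 0.85/0.45 = 1.8889.
Prior odds = 3.5045/1.8889 = 1.8553, so P(C) = 1.8553/(1+1.8553) ≈ 0.65.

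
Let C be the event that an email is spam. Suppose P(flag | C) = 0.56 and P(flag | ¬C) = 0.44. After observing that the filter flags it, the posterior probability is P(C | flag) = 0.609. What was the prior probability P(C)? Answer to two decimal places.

In odds form, posterior odds = prior odds × likelihood ratio, so prior odds = posterior odds ÷ LR.
Posterior odds = 0.609/(1−0.609) = 1.5575. LR = 0.56/0.44 = 1.2727.
Prior odds = 1.5575/1.2727 = 1.2238, so P(C) = 1.2238/(1+1.2238) ≈ 0.55.

P(C) = 0.55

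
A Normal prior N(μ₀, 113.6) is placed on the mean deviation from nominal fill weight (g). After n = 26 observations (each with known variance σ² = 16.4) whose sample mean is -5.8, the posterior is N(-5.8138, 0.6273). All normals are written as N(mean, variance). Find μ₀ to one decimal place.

μ₀ = -8.3

The posterior mean is a precision-weighted average: μ_n = (τ₀μ₀ + τ_data·x̄)/(τ₀+τ_data), with τ₀=1/σ₀² and τ_data=n/σ².
Here τ₀ = 1/113.6 = 0.008803 and τ_data = 26/16.4 = 1.585366, so τ_n = 1.594169.
Rearranging for μ₀: μ₀ = (μ_n·τ_n − τ_data·x̄)/τ₀ = (-5.8138·1.594169 − 1.585366·-5.8) / 0.008803 = -0.073057/0.008803 ≈ -8.3.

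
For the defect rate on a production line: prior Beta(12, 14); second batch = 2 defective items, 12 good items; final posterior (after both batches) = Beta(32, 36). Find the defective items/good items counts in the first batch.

18 defective items and 10 good items

Because Beta–binomial updating is additive in the counts, the combined data contributed (α_post−α_prior, β_post−β_prior) successes and failures.
Total across both batches: 32−12=20 defective items, 36−14=22 good items.
Subtract the second batch: 20−2=18 defective items and 22−12=10 good items.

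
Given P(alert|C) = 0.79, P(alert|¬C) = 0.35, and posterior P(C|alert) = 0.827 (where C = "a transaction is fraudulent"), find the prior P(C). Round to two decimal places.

P(C) = 0.68

In odds form, posterior odds = prior odds × likelihood ratio, so prior odds = posterior odds ÷ LR.
Posterior odds = 0.827/(1−0.827) = 4.7803. LR = 0.79/0.35 = 2.2571.
Prior odds = 4.7803/2.2571 = 2.1179, so P(C) = 2.1179/(1+2.1179) ≈ 0.68.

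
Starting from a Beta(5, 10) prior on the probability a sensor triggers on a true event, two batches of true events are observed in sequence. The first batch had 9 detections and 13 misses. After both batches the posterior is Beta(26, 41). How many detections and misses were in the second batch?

12 detections and 18 misses

Sequential conjugate updates are equivalent to a single update on the pooled data, so total successes = posterior α − prior α and total failures = posterior β − prior β.
Total across both batches: 26−5=21 detections, 41−10=31 misses.
Subtract the first batch: 21−9=12 detections and 31−13=18 misses.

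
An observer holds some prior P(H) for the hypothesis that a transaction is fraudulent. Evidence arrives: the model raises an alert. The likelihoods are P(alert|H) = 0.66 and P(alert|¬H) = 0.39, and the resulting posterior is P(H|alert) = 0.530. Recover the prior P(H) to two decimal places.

P(H) = 0.40

In odds form, posterior odds = prior odds × likelihood ratio, so prior odds = posterior odds ÷ LR.
Posterior odds = 0.530/(1−0.530) = 1.1277. LR = 0.66/0.39 = 1.6923.
Prior odds = 1.1277/1.6923 = 0.6664, so P(H) = 0.6664/(1+0.6664) ≈ 0.40.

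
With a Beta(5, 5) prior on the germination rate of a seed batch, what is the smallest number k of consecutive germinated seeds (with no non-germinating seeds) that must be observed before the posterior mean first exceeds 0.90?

After k germinated seeds and 0 non-germinating seeds the posterior is Beta(5+k, 5), with mean (5+k)/(5+5+k).
Set (5+k)/(10+k) > 0.90 and solve: k > (0.90·10 − 5)/(1 − 0.90) = 40.000.
The smallest integer exceeding 40.000 is 41, and checking k=41: (46)/(51) = 0.9020 > 0.90.

k = 41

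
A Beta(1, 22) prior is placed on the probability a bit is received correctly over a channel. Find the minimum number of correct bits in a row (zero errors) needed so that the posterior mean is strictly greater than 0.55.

After k correct bits and 0 errors the posterior is Beta(1+k, 22), with mean (1+k)/(1+22+k).
Set (1+k)/(23+k) > 0.55 and solve: k > (0.55·23 − 1)/(1 − 0.55) = 25.889.
The smallest integer exceeding 25.889 is 26, and checking k=26: (27)/(49) = 0.5510 > 0.55.

k = 26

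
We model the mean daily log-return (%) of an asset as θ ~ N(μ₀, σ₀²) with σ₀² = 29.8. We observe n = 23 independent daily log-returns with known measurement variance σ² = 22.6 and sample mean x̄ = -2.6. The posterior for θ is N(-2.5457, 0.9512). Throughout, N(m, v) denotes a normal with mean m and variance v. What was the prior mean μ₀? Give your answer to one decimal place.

The posterior mean is a precision-weighted average: μ_n = (τ₀μ₀ + τ_data·x̄)/(τ₀+τ_data), with τ₀=1/σ₀² and τ_data=n/σ².
Here τ₀ = 1/29.8 = 0.033557 and τ_data = 23/22.6 = 1.017699, so τ_n = 1.051256.
Rearranging for μ₀: μ₀ = (μ_n·τ_n − τ_data·x̄)/τ₀ = (-2.5457·1.051256 − 1.017699·-2.6) / 0.033557 = -0.030165/0.033557 ≈ -0.9.

μ₀ = -0.9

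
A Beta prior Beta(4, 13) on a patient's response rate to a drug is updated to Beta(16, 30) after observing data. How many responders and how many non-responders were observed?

A Beta(α, β) prior with s successes and f failures in binomial data gives a Beta(α+s, β+f) posterior.
Match parameters: s=16−4=12, f=30−13=17.

12 responders and 17 non-responders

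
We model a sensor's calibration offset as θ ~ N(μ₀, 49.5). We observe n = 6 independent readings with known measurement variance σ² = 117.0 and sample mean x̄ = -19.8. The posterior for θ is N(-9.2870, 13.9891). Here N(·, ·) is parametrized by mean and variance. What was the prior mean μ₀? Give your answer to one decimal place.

μ₀ = 17.4

With known observation variance, the Normal–Normal posterior has precision τ_n = τ₀ + n/σ² and mean μ_n = (τ₀μ₀ + (n/σ²)x̄)/τ_n.
Here τ₀ = 1/49.5 = 0.020202 and τ_data = 6/117.0 = 0.051282, so τ_n = 0.071484.
Rearranging for μ₀: μ₀ = (μ_n·τ_n − τ_data·x̄)/τ₀ = (-9.2870·0.071484 − 0.051282·-19.8) / 0.020202 = 0.351512/0.020202 ≈ 17.4.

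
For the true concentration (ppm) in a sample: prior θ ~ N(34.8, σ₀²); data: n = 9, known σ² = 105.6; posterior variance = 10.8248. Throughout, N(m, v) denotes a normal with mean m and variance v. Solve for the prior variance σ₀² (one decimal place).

For the Normal–Normal model with known σ², precisions add: τ_n = τ₀ + n/σ².
So 1/σ₀² = 1/10.8248 − 9/105.6 = 0.092380 − 0.085227 = 0.007153.
Hence σ₀² = 1/0.007153 ≈ 139.8.

σ₀² = 139.8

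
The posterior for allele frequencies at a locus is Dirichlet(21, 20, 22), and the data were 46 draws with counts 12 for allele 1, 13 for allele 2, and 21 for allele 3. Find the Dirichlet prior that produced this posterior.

Dirichlet(9, 7, 1)

For a Dirichlet(α) prior with multinomial counts c, the posterior is Dirichlet(α + c) componentwise.
Subtract each count from the matching posterior parameter: 21−12=9, 20−13=7, 22−21=1.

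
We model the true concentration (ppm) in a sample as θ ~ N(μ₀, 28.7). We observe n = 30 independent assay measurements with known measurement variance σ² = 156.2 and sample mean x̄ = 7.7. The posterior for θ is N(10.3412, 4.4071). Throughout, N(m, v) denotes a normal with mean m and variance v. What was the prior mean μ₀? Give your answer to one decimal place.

With known observation variance, the Normal–Normal posterior has precision τ_n = τ₀ + n/σ² and mean μ_n = (τ₀μ₀ + (n/σ²)x̄)/τ_n.
Here τ₀ = 1/28.7 = 0.034843 and τ_data = 30/156.2 = 0.192061, so τ_n = 0.226904.
Rearranging for μ₀: μ₀ = (μ_n·τ_n − τ_data·x̄)/τ₀ = (10.3412·0.226904 − 0.192061·7.7) / 0.034843 = 0.867590/0.034843 ≈ 24.9.

μ₀ = 24.9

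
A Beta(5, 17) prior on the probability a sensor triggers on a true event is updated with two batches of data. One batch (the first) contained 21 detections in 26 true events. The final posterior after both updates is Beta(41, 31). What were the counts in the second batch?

15 detections and 9 misses

Sequential conjugate updates are equivalent to a single update on the pooled data, so total successes = posterior α − prior α and total failures = posterior β − prior β.
Total across both batches: 41−5=36 detections, 31−17=14 misses.
Subtract the first batch: 36−21=15 detections and 14−5=9 misses.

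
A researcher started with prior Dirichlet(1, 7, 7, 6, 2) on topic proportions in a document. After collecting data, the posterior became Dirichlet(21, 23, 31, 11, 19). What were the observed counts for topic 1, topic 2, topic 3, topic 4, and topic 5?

For a Dirichlet(α) prior with multinomial counts c, the posterior is Dirichlet(α + c) componentwise.
Counts are posterior − prior componentwise: 21−1=20, 23−7=16, 31−7=24, 11−6=5, 19−2=17.

counts (20, 16, 24, 5, 17)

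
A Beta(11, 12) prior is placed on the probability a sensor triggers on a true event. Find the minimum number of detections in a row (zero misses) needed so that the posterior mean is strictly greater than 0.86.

k = 63

After k detections and 0 misses the posterior is Beta(11+k, 12), with mean (11+k)/(11+12+k).
Set (11+k)/(23+k) > 0.86 and solve: k > (0.86·23 − 11)/(1 − 0.86) = 62.714.
The smallest integer exceeding 62.714 is 63, and checking k=63: (74)/(86) = 0.8605 > 0.86.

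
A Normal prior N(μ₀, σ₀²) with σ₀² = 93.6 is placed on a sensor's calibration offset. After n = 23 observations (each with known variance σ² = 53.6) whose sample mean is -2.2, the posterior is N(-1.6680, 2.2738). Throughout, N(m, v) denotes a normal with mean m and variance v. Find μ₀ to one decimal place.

μ₀ = 19.7

With known observation variance, the Normal–Normal posterior has precision τ_n = τ₀ + n/σ² and mean μ_n = (τ₀μ₀ + (n/σ²)x̄)/τ_n.
Here τ₀ = 1/93.6 = 0.010684 and τ_data = 23/53.6 = 0.429104, so τ_n = 0.439788.
Rearranging for μ₀: μ₀ = (μ_n·τ_n − τ_data·x̄)/τ₀ = (-1.6680·0.439788 − 0.429104·-2.2) / 0.010684 = 0.210462/0.010684 ≈ 19.7.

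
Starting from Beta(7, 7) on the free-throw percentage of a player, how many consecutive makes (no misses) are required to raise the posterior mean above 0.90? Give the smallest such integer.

After k makes and 0 misses the posterior is Beta(7+k, 7), with mean (7+k)/(7+7+k).
Set (7+k)/(14+k) > 0.90 and solve: k > (0.90·14 − 7)/(1 − 0.90) = 56.000.
The smallest integer exceeding 56.000 is 57, and checking k=57: (64)/(71) = 0.9014 > 0.90.

k = 57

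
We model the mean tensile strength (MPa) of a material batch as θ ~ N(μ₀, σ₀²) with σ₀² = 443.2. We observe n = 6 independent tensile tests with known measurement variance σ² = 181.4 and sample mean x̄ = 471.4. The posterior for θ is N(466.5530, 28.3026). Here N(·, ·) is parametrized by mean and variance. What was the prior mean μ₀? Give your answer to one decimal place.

μ₀ = 395.5

With known observation variance, the Normal–Normal posterior has precision τ_n = τ₀ + n/σ² and mean μ_n = (τ₀μ₀ + (n/σ²)x̄)/τ_n.
Here τ₀ = 1/443.2 = 0.002256 and τ_data = 6/181.4 = 0.033076, so τ_n = 0.035332.
Rearranging for μ₀: μ₀ = (μ_n·τ_n − τ_data·x̄)/τ₀ = (466.5530·0.035332 − 0.033076·471.4) / 0.002256 = 0.892224/0.002256 ≈ 395.5.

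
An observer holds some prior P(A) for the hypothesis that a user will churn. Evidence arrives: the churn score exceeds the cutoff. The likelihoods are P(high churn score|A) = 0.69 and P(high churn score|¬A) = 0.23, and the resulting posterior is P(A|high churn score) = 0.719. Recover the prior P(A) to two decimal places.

P(A) = 0.46

Bayes' rule in odds form gives O(A|E) = O(A)·[P(E|A)/P(E|¬A)], hence O(A) = O(A|E)/LR.
Posterior odds = 0.719/(1−0.719) = 2.5587. LR = 0.69/0.23 = 3.0000.
Prior odds = 2.5587/3.0000 = 0.8529, so P(A) = 0.8529/(1+0.8529) ≈ 0.46.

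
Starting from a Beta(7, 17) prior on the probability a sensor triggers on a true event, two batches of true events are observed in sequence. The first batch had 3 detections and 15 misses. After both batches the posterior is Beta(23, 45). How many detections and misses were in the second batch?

13 detections and 13 misses

Because Beta–binomial updating is additive in the counts, the combined data contributed (α_post−α_prior, β_post−β_prior) successes and failures.
Total across both batches: 23−7=16 detections, 45−17=28 misses.
Subtract the first batch: 16−3=13 detections and 28−15=13 misses.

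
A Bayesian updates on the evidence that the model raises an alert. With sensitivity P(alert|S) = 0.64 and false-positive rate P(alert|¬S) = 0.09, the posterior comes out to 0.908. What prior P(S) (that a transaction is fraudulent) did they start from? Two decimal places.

P(S) = 0.58

Bayes' rule in odds form gives O(S|E) = O(S)·[P(E|S)/P(E|¬S)], hence O(S) = O(S|E)/LR.
Posterior odds = 0.908/(1−0.908) = 9.8696. LR = 0.64/0.09 = 7.1111.
Prior odds = 9.8696/7.1111 = 1.3879, so P(S) = 1.3879/(1+1.3879) ≈ 0.58.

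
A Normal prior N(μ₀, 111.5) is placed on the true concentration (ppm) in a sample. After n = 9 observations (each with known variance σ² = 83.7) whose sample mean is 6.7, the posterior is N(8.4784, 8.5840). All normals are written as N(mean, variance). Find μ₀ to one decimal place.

μ₀ = 29.8

With known observation variance, the Normal–Normal posterior has precision τ_n = τ₀ + n/σ² and mean μ_n = (τ₀μ₀ + (n/σ²)x̄)/τ_n.
Here τ₀ = 1/111.5 = 0.008969 and τ_data = 9/83.7 = 0.107527, so τ_n = 0.116496.
Rearranging for μ₀: μ₀ = (μ_n·τ_n − τ_data·x̄)/τ₀ = (8.4784·0.116496 − 0.107527·6.7) / 0.008969 = 0.267269/0.008969 ≈ 29.8.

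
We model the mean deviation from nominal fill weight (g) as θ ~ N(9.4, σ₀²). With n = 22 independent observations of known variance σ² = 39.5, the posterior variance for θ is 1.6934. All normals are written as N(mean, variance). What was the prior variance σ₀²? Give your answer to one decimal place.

For the Normal–Normal model with known σ², precisions add: τ_n = τ₀ + n/σ².
So 1/σ₀² = 1/1.6934 − 22/39.5 = 0.590528 − 0.556962 = 0.033566.
Hence σ₀² = 1/0.033566 ≈ 29.8.

σ₀² = 29.8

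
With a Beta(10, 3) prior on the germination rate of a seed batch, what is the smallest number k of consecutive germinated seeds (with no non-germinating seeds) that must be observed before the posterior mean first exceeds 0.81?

After k germinated seeds and 0 non-germinating seeds the posterior is Beta(10+k, 3), with mean (10+k)/(10+3+k).
Set (10+k)/(13+k) > 0.81 and solve: k > (0.81·13 − 10)/(1 − 0.81) = 2.789.
The smallest integer exceeding 2.789 is 3.

k = 3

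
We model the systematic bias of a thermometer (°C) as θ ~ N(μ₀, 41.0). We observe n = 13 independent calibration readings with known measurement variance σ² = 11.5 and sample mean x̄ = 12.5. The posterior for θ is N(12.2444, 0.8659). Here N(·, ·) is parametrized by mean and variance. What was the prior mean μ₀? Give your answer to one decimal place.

μ₀ = 0.4

With known observation variance, the Normal–Normal posterior has precision τ_n = τ₀ + n/σ² and mean μ_n = (τ₀μ₀ + (n/σ²)x̄)/τ_n.
Here τ₀ = 1/41.0 = 0.024390 and τ_data = 13/11.5 = 1.130435, so τ_n = 1.154825.
Rearranging for μ₀: μ₀ = (μ_n·τ_n − τ_data·x̄)/τ₀ = (12.2444·1.154825 − 1.130435·12.5) / 0.024390 = 0.009702/0.024390 ≈ 0.4.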